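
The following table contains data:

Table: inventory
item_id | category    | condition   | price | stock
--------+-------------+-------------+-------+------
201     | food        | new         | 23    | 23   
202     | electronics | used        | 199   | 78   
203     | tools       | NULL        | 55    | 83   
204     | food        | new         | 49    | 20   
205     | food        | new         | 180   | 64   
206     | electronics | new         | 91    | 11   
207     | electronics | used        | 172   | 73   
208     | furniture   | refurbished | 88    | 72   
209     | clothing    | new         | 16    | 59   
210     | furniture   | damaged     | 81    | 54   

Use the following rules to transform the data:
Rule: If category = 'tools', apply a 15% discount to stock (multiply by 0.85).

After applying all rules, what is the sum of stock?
524.55

Step 1: Records with category = 'tools' have total stock = 83
Step 2: Apply multiplier: 83 × 0.85 = 70.55
Step 3: Other records total: 454
Step 4: Final sum = 70.55 + 454 = 524.55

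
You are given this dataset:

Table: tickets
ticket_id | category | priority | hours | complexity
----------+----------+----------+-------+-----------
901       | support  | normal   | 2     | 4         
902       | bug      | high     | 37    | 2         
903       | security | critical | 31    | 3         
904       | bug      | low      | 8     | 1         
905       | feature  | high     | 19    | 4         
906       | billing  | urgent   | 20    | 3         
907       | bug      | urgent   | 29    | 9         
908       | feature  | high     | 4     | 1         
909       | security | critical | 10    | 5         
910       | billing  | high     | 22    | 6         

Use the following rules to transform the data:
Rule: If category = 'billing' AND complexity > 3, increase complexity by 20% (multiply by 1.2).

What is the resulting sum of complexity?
39.2

Step 1: Find records where category = 'billing' AND complexity > 3
Step 2: 1 records match, summing to 6
Step 3: After multiplier: 6 × 1.2 = 7.2
Step 4: Unaffected records sum: 32
Step 5: Final sum = 7.2 + 32 = 39.2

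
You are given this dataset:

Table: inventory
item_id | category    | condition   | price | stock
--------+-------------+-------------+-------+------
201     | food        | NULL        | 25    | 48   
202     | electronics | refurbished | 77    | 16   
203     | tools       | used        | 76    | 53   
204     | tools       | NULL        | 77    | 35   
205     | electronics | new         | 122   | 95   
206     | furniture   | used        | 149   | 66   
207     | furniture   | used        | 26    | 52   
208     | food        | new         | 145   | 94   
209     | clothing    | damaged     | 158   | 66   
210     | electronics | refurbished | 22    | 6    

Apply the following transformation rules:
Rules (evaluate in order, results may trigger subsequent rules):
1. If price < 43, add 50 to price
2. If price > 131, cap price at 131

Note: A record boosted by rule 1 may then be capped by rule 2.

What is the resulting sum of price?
968

Step 1: Apply rule 1 to records with price < 43
  - 3 records get bonus of 50
  - Of these, 0 records then exceed 131 and get capped
Step 2: Apply rule 2 to records with price > 131
  - 3 records (original) are capped
Step 3: Calculate final sum = 968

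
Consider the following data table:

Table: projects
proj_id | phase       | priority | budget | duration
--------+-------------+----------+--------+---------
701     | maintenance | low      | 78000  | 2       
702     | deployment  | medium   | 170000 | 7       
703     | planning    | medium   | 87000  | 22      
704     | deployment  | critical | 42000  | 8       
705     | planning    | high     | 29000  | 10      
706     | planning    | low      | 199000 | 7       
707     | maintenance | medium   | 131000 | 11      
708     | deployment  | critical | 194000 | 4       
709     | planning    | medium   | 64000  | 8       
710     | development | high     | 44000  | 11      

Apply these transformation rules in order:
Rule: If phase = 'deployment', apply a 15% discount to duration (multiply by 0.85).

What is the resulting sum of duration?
87.15

Step 1: Records with phase = 'deployment' have total duration = 19
Step 2: Apply multiplier: 19 × 0.85 = 16.15
Step 3: Other records total: 71
Step 4: Final sum = 16.15 + 71 = 87.15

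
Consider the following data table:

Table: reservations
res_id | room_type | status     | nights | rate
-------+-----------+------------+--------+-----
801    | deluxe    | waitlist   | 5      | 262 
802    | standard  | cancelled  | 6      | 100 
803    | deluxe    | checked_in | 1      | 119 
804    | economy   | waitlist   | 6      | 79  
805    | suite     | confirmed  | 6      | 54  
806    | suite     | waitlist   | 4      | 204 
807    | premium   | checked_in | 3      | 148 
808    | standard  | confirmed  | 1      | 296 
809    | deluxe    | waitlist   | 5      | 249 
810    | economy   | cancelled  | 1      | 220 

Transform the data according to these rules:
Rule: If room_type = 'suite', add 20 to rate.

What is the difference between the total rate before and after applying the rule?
40

Step 1: Original sum of rate = 1731
Step 2: 2 records have room_type = 'suite'
Step 3: Each affected record changes by 20
Step 4: Total change = 2 × 20 = 40
Step 5: New sum = 1731 + 40 = 1771
Step 6: Difference = |1771 - 1731| = 40
        (Sum increased by 40)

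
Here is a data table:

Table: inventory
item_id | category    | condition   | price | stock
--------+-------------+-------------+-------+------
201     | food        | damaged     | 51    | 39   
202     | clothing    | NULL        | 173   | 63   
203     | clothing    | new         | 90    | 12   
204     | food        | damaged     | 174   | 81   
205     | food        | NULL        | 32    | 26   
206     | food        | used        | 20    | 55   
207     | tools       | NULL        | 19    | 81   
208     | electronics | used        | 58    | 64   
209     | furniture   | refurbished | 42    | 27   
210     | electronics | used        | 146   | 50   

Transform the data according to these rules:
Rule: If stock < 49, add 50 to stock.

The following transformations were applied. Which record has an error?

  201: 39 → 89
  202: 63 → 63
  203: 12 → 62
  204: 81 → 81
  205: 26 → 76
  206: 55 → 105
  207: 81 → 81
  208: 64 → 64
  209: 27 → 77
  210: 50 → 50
Record 206 has an error. The correct transformed value should be 55, not 105.

Step 1: Check each record against the rule
Step 2: Record 206 has stock = 55
Step 3: Since 55 >= 49, the bonus should not have been applied
Step 4: Correct value = 55, but claimed value = 105
Conclusion: Record 206 has the error.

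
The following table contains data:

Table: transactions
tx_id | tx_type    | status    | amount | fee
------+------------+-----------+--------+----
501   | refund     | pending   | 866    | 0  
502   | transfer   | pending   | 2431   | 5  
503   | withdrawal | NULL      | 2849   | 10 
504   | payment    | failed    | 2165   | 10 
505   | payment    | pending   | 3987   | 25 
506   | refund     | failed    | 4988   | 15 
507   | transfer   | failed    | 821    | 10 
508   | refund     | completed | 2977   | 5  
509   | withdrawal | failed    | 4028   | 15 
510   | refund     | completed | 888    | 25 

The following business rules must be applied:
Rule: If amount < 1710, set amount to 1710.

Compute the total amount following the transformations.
28555

Step 1: 3 records have amount < 1710
Step 2: These records originally summed to 2575
Step 3: After setting to minimum: 3 × 1710 = 5130
Step 4: Unaffected records sum: 23425
Step 5: Final sum = 5130 + 23425 = 28555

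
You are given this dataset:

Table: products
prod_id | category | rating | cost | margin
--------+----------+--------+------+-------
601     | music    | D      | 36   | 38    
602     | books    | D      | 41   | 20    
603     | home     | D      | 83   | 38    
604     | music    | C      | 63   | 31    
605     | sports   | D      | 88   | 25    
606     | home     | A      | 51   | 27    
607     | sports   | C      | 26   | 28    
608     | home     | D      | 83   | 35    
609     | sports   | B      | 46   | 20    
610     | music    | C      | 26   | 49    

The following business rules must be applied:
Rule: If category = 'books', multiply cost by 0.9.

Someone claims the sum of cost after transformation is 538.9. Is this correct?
Yes, the result is correct.

Step 1: Calculate the correct sum after transformation
Step 2: Apply multiplier 0.9 to records where category = 'books'
Step 3: Correct result = 538.9
Step 4: Claimed result = 538.9
Step 5: 538.9 = 538.9 ✓
Conclusion: The claimed result is correct.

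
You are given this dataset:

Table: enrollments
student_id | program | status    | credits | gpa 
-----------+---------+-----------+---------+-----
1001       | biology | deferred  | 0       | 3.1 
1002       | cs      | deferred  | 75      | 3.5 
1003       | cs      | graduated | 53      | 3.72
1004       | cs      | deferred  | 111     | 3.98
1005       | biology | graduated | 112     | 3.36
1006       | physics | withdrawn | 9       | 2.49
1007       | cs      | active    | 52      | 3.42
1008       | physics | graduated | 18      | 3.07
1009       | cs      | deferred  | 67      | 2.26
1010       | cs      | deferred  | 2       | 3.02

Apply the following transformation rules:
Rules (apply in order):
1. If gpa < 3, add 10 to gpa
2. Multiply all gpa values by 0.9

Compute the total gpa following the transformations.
46.73

Step 1: Apply Rule 1 - Add 10 to records with gpa < 3
  - 2 records affected: 4.75 + (2 × 10) = 24.75
  - Unaffected records: 27.17
  - Sum after Rule 1: 51.92
Step 2: Apply Rule 2 - Multiply all by 0.9
  - 51.92 × 0.9 = 46.73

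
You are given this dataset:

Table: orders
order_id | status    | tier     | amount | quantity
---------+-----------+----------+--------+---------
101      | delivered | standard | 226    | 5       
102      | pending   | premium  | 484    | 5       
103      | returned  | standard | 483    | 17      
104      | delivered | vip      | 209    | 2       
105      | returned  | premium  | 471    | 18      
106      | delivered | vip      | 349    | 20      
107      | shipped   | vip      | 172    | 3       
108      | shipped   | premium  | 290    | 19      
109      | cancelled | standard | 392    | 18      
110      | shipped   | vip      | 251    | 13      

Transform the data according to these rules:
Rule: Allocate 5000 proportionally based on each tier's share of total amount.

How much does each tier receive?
premium: 1871.06, standard: 1654.64, vip: 1474.3

Step 1: Calculate total amount = 3327
Step 2: Calculate each tier's proportion:
  premium: 1245/3327 = 37.42% → 1871.06
  standard: 1101/3327 = 33.09% → 1654.64
  vip: 981/3327 = 29.49% → 1474.3
Step 3: Verify: sum of allocations ≈ 5000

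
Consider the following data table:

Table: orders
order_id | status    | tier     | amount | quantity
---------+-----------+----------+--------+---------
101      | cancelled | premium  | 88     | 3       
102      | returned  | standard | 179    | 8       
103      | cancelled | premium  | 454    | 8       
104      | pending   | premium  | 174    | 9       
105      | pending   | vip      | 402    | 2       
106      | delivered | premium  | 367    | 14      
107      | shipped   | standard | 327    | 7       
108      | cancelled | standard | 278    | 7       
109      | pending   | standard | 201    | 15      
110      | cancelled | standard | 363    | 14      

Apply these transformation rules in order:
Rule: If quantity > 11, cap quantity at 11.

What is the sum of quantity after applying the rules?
77

Step 1: 3 records have quantity > 11
Step 2: These records originally summed to 43
Step 3: After capping: 3 × 11 = 33
Step 4: Unaffected records sum: 44
Step 5: Final sum = 33 + 44 = 77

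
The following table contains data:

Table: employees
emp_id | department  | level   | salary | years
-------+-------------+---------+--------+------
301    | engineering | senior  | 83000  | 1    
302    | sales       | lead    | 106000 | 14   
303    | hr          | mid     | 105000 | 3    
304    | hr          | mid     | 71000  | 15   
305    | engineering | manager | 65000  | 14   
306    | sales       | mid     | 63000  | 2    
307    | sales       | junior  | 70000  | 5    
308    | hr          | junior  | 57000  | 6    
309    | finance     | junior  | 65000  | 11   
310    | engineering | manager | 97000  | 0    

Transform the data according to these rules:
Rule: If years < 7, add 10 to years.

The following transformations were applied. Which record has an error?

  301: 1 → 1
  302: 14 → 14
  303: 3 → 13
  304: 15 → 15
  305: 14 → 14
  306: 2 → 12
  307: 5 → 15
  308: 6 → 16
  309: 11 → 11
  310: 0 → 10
Record 301 has an error. The correct transformed value should be 11, not 1.

Step 1: Check each record against the rule
Step 2: Record 301 has years = 1
Step 3: Since 1 < 7, the bonus should have been applied
Step 4: Correct value = 11, but claimed value = 1
Conclusion: Record 301 has the error.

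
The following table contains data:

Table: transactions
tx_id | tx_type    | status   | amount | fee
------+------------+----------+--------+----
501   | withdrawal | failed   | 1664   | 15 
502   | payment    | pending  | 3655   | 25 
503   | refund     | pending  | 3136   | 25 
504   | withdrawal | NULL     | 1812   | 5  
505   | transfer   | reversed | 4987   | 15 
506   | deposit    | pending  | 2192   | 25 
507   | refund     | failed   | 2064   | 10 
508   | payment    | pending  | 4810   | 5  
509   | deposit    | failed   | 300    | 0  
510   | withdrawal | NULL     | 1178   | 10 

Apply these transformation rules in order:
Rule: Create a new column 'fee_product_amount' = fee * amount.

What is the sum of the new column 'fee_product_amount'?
389870

Step 1: For each record, compute fee * amount
Example calculations:
  15 * 1664 = 24960
  25 * 3655 = 91375
  25 * 3136 = 78400
  ...
Step 2: Sum all derived values
Step 3: Total = 389870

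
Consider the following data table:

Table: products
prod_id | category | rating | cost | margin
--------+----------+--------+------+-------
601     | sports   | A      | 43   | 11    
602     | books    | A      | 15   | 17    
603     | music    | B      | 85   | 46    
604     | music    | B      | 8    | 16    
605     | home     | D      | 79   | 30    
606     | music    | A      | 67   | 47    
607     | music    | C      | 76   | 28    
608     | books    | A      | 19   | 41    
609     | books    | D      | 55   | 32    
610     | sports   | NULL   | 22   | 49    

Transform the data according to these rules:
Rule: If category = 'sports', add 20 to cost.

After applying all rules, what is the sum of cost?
509

Step 1: Count records where category = 'sports': 2
Step 2: Total bonus added: 2 × 20 = 40
Step 3: Original sum of cost: 469
Step 4: Final sum = 469 + 40 = 509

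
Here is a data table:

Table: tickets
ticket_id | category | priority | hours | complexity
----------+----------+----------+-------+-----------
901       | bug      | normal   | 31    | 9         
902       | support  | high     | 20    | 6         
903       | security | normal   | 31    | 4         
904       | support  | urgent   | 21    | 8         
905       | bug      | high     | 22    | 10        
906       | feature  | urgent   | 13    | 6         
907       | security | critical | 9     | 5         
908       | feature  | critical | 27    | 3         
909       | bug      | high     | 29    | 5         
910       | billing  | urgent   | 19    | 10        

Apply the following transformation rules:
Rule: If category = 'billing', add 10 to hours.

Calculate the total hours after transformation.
232

Step 1: Count records where category = 'billing': 1
Step 2: Total bonus added: 1 × 10 = 10
Step 3: Original sum of hours: 222
Step 4: Final sum = 222 + 10 = 232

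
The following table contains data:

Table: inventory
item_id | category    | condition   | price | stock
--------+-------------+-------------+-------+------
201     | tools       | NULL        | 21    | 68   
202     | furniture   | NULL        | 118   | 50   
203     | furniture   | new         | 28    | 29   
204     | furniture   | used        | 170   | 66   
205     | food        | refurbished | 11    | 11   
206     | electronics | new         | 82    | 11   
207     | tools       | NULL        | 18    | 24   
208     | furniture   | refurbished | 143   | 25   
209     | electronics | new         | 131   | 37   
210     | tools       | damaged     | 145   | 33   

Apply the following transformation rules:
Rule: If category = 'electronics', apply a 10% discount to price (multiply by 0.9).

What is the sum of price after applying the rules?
845.7

Step 1: Records with category = 'electronics' have total price = 213
Step 2: Apply multiplier: 213 × 0.9 = 191.7
Step 3: Other records total: 654
Step 4: Final sum = 191.7 + 654 = 845.7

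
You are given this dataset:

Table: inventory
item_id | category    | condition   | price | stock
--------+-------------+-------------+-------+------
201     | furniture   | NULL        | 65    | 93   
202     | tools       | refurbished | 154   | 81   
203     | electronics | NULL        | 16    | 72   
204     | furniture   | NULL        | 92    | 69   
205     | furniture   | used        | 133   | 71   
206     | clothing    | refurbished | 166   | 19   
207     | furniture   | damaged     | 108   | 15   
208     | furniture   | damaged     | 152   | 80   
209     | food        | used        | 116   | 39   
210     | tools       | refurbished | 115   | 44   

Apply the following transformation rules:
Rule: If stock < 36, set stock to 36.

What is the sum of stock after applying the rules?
621

Step 1: 2 records have stock < 36
Step 2: These records originally summed to 34
Step 3: After setting to minimum: 2 × 36 = 72
Step 4: Unaffected records sum: 549
Step 5: Final sum = 72 + 549 = 621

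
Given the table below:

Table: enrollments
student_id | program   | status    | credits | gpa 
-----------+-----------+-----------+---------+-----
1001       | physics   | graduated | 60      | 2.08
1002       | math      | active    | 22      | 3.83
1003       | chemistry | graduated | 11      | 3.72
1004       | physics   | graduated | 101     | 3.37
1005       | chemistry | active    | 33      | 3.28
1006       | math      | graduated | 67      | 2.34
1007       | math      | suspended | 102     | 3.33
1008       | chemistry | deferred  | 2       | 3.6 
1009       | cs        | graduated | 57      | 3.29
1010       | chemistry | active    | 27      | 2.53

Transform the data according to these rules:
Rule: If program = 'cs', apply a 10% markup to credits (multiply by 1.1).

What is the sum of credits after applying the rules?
487.7

Step 1: Records with program = 'cs' have total credits = 57
Step 2: Apply multiplier: 57 × 1.1 = 62.7
Step 3: Other records total: 425
Step 4: Final sum = 62.7 + 425 = 487.7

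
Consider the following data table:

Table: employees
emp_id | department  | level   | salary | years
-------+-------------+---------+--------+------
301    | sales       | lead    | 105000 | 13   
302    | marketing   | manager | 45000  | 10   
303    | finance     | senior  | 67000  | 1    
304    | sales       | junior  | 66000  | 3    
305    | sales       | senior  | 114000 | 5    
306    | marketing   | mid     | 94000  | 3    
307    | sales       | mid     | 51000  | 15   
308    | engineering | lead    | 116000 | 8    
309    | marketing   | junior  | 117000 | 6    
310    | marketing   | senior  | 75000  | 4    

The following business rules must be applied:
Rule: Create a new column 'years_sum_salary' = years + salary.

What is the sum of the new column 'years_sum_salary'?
850068

Step 1: For each record, compute years + salary
Example calculations:
  13 + 105000 = 105013
  10 + 45000 = 45010
  1 + 67000 = 67001
  ...
Step 2: Sum all derived values
Step 3: Total = 850068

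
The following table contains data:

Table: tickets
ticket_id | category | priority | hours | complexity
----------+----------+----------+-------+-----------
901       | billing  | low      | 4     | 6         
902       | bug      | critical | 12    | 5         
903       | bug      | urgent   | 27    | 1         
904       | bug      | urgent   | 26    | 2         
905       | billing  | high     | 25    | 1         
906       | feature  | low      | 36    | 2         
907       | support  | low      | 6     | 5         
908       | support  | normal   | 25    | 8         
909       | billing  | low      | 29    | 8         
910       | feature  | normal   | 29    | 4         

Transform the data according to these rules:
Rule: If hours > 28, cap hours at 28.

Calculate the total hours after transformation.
209

Step 1: 3 records have hours > 28
Step 2: These records originally summed to 94
Step 3: After capping: 3 × 28 = 84
Step 4: Unaffected records sum: 125
Step 5: Final sum = 84 + 125 = 209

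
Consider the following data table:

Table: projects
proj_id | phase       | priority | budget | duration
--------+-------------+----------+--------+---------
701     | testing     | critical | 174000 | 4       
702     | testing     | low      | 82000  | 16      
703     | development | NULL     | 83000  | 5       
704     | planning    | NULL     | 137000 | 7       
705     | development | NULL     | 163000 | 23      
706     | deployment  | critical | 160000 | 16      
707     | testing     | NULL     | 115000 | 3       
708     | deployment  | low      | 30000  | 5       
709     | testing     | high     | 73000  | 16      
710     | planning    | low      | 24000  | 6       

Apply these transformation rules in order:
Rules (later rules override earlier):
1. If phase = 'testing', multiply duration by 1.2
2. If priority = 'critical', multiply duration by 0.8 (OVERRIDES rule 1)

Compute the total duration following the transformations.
104.0

Step 1: Rule 2 takes priority for records with priority = 'critical'
  - 2 records: 20 × 0.8 = 16.0
Step 2: Rule 1 applies to remaining records with phase = 'testing'
  - 3 records: 35 × 1.2 = 42.0
Step 3: Other records unchanged: 46
Step 4: Final sum = 16.0 + 42.0 + 46 = 104.0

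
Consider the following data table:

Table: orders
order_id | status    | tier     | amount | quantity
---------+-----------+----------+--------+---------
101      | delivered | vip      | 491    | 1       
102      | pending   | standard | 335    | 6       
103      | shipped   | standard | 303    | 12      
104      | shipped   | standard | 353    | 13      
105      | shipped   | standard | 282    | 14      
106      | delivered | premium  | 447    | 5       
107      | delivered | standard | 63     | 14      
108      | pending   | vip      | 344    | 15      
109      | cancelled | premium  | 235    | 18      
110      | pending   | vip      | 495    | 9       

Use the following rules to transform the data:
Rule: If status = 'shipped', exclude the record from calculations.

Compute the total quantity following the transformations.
68

Step 1: Identify records where status = 'shipped'
Step 2: The excluded records sum to 39
Step 3: Original total quantity = 107
Step 4: Remaining total = 107 - 39 = 68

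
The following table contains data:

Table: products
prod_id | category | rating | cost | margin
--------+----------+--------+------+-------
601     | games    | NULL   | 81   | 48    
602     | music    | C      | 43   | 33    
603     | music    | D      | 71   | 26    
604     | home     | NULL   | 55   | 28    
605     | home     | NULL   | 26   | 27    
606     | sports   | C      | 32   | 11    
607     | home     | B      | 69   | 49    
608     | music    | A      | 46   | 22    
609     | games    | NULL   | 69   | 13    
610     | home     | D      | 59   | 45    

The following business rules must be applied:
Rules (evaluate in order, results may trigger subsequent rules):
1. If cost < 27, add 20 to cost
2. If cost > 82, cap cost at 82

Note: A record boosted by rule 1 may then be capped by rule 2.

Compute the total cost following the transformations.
571

Step 1: Apply rule 1 to records with cost < 27
  - 1 records get bonus of 20
  - Of these, 0 records then exceed 82 and get capped
Step 2: Apply rule 2 to records with cost > 82
  - 0 records (original) are capped
Step 3: Calculate final sum = 571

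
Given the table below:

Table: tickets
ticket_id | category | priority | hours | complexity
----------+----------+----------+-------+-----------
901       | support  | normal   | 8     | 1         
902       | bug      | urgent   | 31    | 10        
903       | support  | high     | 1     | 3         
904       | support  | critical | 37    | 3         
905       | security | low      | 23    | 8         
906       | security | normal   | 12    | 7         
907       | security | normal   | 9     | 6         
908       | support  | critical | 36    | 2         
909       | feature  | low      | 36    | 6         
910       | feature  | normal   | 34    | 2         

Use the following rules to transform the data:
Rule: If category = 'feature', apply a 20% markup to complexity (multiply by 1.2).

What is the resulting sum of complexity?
49.6

Step 1: Records with category = 'feature' have total complexity = 8
Step 2: Apply multiplier: 8 × 1.2 = 9.6
Step 3: Other records total: 40
Step 4: Final sum = 9.6 + 40 = 49.6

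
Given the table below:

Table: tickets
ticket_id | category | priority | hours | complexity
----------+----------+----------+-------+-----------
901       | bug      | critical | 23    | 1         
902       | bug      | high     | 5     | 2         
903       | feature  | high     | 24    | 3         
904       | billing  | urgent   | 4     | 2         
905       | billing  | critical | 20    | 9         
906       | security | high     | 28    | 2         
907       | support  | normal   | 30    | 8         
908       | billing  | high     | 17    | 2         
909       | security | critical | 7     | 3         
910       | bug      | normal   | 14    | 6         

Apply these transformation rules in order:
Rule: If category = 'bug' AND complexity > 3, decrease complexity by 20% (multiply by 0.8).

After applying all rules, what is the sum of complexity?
36.8

Step 1: Find records where category = 'bug' AND complexity > 3
Step 2: 1 records match, summing to 6
Step 3: After multiplier: 6 × 0.8 = 4.8
Step 4: Unaffected records sum: 32
Step 5: Final sum = 4.8 + 32 = 36.8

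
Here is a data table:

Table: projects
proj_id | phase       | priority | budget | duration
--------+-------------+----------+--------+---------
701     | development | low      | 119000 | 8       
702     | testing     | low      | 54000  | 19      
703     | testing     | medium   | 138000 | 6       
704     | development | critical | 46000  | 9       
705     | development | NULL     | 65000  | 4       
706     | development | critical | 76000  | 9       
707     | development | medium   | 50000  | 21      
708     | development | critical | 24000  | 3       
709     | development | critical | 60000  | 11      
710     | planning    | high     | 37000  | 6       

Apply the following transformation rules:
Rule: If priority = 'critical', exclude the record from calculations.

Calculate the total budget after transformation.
463000

Step 1: Identify records where priority = 'critical'
Step 2: The excluded records sum to 206000
Step 3: Original total budget = 669000
Step 4: Remaining total = 669000 - 206000 = 463000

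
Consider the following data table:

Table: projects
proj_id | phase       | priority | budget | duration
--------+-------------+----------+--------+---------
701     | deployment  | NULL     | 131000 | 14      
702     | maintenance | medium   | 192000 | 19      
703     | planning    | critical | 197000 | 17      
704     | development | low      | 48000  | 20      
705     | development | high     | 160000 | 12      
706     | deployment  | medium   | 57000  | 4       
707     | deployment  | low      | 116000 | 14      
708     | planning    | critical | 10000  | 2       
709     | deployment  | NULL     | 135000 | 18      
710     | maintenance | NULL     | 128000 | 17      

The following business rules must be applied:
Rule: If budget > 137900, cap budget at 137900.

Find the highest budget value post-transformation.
137900

Step 1: Original maximum budget = 197000
Step 2: Apply cap at 137900
Step 3: 3 records had budget > 137900 and were capped
Step 4: Maximum after transformation = 137900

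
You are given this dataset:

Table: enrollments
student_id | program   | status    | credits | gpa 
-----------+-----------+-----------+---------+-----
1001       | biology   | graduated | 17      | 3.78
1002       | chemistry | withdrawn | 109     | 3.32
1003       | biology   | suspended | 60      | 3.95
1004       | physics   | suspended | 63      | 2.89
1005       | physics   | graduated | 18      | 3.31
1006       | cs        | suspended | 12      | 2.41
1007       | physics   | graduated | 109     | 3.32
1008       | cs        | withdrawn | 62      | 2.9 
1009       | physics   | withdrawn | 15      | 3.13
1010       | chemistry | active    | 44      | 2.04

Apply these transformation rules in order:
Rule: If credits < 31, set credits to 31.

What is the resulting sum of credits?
571

Step 1: 4 records have credits < 31
Step 2: These records originally summed to 62
Step 3: After setting to minimum: 4 × 31 = 124
Step 4: Unaffected records sum: 447
Step 5: Final sum = 124 + 447 = 571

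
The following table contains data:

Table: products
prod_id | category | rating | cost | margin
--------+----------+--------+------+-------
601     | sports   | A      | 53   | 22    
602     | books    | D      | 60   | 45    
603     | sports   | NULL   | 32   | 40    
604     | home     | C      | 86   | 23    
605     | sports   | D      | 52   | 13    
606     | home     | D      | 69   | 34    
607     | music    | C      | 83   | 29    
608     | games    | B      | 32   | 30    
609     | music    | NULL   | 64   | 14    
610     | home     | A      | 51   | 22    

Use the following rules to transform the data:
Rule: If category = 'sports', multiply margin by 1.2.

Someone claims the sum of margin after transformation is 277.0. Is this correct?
No, the correct result is 287.0.

Step 1: Calculate the correct sum after transformation
Step 2: Apply multiplier 1.2 to records where category = 'sports'
Step 3: Correct result = 287.0
Step 4: Claimed result = 277.0
Step 5: 287.0 ≠ 277.0
Conclusion: The claimed result is incorrect. The correct answer is 287.0.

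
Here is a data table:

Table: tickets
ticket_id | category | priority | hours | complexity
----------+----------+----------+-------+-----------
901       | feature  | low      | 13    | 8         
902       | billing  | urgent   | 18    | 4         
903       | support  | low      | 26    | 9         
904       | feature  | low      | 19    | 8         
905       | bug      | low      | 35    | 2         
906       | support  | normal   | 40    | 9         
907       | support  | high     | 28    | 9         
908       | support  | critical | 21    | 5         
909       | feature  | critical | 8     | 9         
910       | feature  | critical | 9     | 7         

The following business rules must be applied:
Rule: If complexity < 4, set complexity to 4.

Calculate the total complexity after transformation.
72

Step 1: 1 records have complexity < 4
Step 2: These records originally summed to 2
Step 3: After setting to minimum: 1 × 4 = 4
Step 4: Unaffected records sum: 68
Step 5: Final sum = 4 + 68 = 72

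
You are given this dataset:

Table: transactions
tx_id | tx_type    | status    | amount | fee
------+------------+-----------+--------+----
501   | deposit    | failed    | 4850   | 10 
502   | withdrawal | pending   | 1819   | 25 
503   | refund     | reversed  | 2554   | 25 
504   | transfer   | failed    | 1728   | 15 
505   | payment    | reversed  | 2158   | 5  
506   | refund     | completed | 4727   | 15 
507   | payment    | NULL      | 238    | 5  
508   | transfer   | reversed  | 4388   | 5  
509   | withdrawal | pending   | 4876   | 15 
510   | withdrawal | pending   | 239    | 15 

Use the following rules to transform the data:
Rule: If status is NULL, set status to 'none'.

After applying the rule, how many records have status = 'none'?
1

Step 1: Count records where status IS NULL
Step 2: Found 1 records with NULL status
Step 3: These records will have status set to 'none'
Step 4: Records already having status = 'none': 0
Step 5: Answer: 1 + 0 = 1 records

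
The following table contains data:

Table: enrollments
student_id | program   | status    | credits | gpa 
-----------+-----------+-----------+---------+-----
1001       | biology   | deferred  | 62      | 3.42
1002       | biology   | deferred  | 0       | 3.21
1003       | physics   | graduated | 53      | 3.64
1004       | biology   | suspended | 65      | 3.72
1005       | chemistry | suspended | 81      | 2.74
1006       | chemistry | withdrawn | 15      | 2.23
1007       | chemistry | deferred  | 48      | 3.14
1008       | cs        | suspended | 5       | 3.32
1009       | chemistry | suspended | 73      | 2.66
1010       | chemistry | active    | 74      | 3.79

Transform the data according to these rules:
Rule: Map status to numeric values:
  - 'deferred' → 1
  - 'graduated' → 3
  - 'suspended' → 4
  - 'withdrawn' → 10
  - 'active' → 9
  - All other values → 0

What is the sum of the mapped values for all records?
41

Step 1: Apply mapping to each record
Step 2: Count by status:
  'deferred': 3 records × 1 = 3
  'graduated': 1 records × 3 = 3
  'suspended': 4 records × 4 = 16
  'withdrawn': 1 records × 10 = 10
  'active': 1 records × 9 = 9
Step 3: Sum all mapped values = 41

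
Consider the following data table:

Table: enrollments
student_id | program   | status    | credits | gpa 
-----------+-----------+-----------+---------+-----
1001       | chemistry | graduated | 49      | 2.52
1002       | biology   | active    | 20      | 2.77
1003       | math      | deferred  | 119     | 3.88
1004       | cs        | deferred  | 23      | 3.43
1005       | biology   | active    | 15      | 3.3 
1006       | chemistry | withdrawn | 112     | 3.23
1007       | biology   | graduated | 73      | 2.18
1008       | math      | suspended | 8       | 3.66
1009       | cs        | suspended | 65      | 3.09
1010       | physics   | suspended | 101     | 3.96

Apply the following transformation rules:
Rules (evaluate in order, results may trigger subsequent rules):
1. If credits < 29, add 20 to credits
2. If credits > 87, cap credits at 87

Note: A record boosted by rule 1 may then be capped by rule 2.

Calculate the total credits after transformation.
594

Step 1: Apply rule 1 to records with credits < 29
  - 4 records get bonus of 20
  - Of these, 0 records then exceed 87 and get capped
Step 2: Apply rule 2 to records with credits > 87
  - 3 records (original) are capped
Step 3: Calculate final sum = 594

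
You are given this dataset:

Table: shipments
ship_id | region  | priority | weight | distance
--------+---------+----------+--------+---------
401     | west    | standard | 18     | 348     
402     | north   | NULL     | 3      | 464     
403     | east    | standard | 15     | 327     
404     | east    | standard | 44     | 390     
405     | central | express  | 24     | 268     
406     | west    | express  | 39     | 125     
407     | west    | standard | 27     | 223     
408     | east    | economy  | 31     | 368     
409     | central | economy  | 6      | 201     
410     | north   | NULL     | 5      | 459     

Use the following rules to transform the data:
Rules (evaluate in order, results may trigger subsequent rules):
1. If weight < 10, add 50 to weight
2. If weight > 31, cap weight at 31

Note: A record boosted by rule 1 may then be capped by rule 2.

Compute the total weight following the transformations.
270

Step 1: Apply rule 1 to records with weight < 10
  - 3 records get bonus of 50
  - Of these, 3 records then exceed 31 and get capped
Step 2: Apply rule 2 to records with weight > 31
  - 2 records (original) are capped
Step 3: Calculate final sum = 270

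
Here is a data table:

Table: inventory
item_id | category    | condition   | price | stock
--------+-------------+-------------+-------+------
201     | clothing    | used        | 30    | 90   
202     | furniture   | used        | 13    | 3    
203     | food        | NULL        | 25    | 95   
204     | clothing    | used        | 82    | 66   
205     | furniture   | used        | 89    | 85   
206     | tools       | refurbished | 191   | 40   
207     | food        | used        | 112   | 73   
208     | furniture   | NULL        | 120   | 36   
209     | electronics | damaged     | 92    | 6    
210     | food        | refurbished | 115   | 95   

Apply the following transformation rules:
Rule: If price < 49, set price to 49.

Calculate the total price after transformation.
948

Step 1: 3 records have price < 49
Step 2: These records originally summed to 68
Step 3: After setting to minimum: 3 × 49 = 147
Step 4: Unaffected records sum: 801
Step 5: Final sum = 147 + 801 = 948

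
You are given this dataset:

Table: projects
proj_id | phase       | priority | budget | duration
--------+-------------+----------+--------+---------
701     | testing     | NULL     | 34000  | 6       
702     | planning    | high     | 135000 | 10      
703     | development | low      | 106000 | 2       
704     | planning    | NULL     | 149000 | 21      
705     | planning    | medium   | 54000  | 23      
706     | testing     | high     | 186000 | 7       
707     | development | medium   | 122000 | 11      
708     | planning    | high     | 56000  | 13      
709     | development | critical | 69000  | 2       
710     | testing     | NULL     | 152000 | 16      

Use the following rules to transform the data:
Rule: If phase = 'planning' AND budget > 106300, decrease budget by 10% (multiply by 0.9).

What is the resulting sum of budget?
1034600.0

Step 1: Find records where phase = 'planning' AND budget > 106300
Step 2: 2 records match, summing to 284000
Step 3: After multiplier: 284000 × 0.9 = 255600.0
Step 4: Unaffected records sum: 779000
Step 5: Final sum = 255600.0 + 779000 = 1034600.0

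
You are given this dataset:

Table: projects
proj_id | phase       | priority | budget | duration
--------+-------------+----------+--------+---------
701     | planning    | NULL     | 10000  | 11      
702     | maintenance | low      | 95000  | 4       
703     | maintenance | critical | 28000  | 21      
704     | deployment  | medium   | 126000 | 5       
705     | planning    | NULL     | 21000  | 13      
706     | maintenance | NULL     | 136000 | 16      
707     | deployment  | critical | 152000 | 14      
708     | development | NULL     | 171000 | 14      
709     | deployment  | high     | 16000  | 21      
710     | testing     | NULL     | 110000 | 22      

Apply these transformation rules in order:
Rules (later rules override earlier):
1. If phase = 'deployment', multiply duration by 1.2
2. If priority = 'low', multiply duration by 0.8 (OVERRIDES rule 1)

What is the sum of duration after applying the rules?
148.2

Step 1: Rule 2 takes priority for records with priority = 'low'
  - 1 records: 4 × 0.8 = 3.2
Step 2: Rule 1 applies to remaining records with phase = 'deployment'
  - 3 records: 40 × 1.2 = 48.0
Step 3: Other records unchanged: 97
Step 4: Final sum = 3.2 + 48.0 + 97 = 148.2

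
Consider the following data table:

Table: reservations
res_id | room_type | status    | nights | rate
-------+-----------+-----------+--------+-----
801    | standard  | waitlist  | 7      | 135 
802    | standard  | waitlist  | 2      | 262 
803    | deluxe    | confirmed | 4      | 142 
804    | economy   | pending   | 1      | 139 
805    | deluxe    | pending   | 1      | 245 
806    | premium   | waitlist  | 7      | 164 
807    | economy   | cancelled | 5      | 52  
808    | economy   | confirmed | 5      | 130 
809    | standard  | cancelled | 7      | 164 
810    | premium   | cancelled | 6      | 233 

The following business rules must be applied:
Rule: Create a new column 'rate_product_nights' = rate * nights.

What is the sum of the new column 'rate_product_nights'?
7025

Step 1: For each record, compute rate * nights
Example calculations:
  135 * 7 = 945
  262 * 2 = 524
  142 * 4 = 568
  ...
Step 2: Sum all derived values
Step 3: Total = 7025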